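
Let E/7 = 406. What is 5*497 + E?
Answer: 5327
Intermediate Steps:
E = 2842 (E = 7*406 = 2842)
5*497 + E = 5*497 + 2842 = 2485 + 2842 = 5327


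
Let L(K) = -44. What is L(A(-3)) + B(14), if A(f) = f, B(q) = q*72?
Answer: 964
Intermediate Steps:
B(q) = 72*q
L(A(-3)) + B(14) = -44 + 72*14 = -44 + 1008 = 964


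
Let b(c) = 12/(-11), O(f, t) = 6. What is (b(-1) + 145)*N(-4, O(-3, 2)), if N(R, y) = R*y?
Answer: -37992/11 ≈ -3453.8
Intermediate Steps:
b(c) = -12/11 (b(c) = 12*(-1/11) = -12/11)
(b(-1) + 145)*N(-4, O(-3, 2)) = (-12/11 + 145)*(-4*6) = (1583/11)*(-24) = -37992/11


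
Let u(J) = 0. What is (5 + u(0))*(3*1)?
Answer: 15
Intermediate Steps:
(5 + u(0))*(3*1) = (5 + 0)*(3*1) = 5*3 = 15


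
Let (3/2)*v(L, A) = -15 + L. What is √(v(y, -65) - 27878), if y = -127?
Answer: I*√251754/3 ≈ 167.25*I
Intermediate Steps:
v(L, A) = -10 + 2*L/3 (v(L, A) = 2*(-15 + L)/3 = -10 + 2*L/3)
√(v(y, -65) - 27878) = √((-10 + (⅔)*(-127)) - 27878) = √((-10 - 254/3) - 27878) = √(-284/3 - 27878) = √(-83918/3) = I*√251754/3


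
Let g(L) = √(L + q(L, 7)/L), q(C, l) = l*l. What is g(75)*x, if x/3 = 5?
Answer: √17022 ≈ 130.47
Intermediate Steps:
q(C, l) = l²
x = 15 (x = 3*5 = 15)
g(L) = √(L + 49/L) (g(L) = √(L + 7²/L) = √(L + 49/L))
g(75)*x = √(75 + 49/75)*15 = √(5674/75)*15 = (√17022/15)*15 = √17022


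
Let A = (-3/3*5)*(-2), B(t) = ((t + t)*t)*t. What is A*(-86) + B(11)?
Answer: 1802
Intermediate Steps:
B(t) = 2*t³ (B(t) = ((2*t)*t)*t = (2*t²)*t = 2*t³)
A = 10 (A = (-3*⅓*5)*(-2) = -1*5*(-2) = -5*(-2) = 10)
A*(-86) + B(11) = 10*(-86) + 2*11³ = -860 + 2*1331 = -860 + 2662 = 1802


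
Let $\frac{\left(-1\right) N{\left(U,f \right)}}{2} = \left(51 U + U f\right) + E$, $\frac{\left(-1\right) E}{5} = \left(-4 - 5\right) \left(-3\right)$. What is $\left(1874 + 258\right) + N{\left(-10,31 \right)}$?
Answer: $4042$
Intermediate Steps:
$E = -135$ ($E = - 5 \left(-4 - 5\right) \left(-3\right) = - 5 \left(\left(-9\right) \left(-3\right)\right) = \left(-5\right) 27 = -135$)
$N{\left(U,f \right)} = 270 - 102 U - 2 U f$ ($N{\left(U,f \right)} = - 2 \left(\left(51 U + U f\right) - 135\right) = - 2 \left(-135 + 51 U + U f\right) = 270 - 102 U - 2 U f$)
$\left(1874 + 258\right) + N{\left(-10,31 \right)} = \left(1874 + 258\right) - \left(-1290 - 620\right) = 2132 + \left(270 + 1020 + 620\right) = 2132 + 1910 = 4042$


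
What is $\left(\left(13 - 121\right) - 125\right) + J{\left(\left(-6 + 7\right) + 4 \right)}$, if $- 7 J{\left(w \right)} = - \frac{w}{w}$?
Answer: $- \frac{1630}{7} \approx -232.86$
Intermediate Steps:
$J{\left(w \right)} = \frac{1}{7}$ ($J{\left(w \right)} = - \frac{\left(-1\right) \frac{w}{w}}{7} = - \frac{\left(-1\right) 1}{7} = \left(- \frac{1}{7}\right) \left(-1\right) = \frac{1}{7}$)
$\left(\left(13 - 121\right) - 125\right) + J{\left(\left(-6 + 7\right) + 4 \right)} = \left(\left(13 - 121\right) - 125\right) + \frac{1}{7} = \left(-108 - 125\right) + \frac{1}{7} = -233 + \frac{1}{7} = - \frac{1630}{7}$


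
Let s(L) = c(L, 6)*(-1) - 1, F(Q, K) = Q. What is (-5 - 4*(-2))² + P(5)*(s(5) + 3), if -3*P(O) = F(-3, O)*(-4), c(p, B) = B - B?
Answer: 1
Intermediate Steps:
c(p, B) = 0
P(O) = -4 (P(O) = -(-1)*(-4) = -⅓*12 = -4)
s(L) = -1 (s(L) = 0*(-1) - 1 = 0 - 1 = -1)
(-5 - 4*(-2))² + P(5)*(s(5) + 3) = (-5 - 4*(-2))² - 4*(-1 + 3) = (-5 + 8)² - 4*2 = 3² - 8 = 9 - 8 = 1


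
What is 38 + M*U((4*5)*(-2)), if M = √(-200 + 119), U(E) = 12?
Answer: 38 + 108*I ≈ 38.0 + 108.0*I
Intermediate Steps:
M = 9*I (M = √(-81) = 9*I ≈ 9.0*I)
38 + M*U((4*5)*(-2)) = 38 + (9*I)*12 = 38 + 108*I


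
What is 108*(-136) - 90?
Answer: -14778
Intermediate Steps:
108*(-136) - 90 = -14688 - 90 = -14778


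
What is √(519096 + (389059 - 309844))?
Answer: 3*√66479 ≈ 773.51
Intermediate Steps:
√(519096 + (389059 - 309844)) = √(519096 + 79215) = √598311 = 3*√66479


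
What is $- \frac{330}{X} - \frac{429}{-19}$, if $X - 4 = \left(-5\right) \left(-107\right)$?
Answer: $\frac{20451}{931} \approx 21.967$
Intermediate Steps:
$X = 539$ ($X = 4 - -535 = 4 + 535 = 539$)
$- \frac{330}{X} - \frac{429}{-19} = - \frac{330}{539} - \frac{429}{-19} = \left(-330\right) \frac{1}{539} - - \frac{429}{19} = - \frac{30}{49} + \frac{429}{19} = \frac{20451}{931}$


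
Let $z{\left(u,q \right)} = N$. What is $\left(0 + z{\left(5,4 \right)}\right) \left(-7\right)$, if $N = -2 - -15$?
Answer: $-91$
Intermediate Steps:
$N = 13$ ($N = -2 + 15 = 13$)
$z{\left(u,q \right)} = 13$
$\left(0 + z{\left(5,4 \right)}\right) \left(-7\right) = \left(0 + 13\right) \left(-7\right) = 13 \left(-7\right) = -91$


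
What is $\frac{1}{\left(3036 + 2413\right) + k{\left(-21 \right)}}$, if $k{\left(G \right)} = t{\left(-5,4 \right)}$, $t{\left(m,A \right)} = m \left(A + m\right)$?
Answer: $\frac{1}{5454} \approx 0.00018335$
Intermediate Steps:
$k{\left(G \right)} = 5$ ($k{\left(G \right)} = - 5 \left(4 - 5\right) = \left(-5\right) \left(-1\right) = 5$)
$\frac{1}{\left(3036 + 2413\right) + k{\left(-21 \right)}} = \frac{1}{\left(3036 + 2413\right) + 5} = \frac{1}{5449 + 5} = \frac{1}{5454}$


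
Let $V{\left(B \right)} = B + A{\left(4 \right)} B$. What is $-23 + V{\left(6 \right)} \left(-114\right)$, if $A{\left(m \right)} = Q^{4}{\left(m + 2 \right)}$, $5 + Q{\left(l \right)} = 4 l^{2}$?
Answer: $-255337912751$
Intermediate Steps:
$Q{\left(l \right)} = -5 + 4 l^{2}$
$A{\left(m \right)} = \left(-5 + 4 \left(2 + m\right)^{2}\right)^{4}$ ($A{\left(m \right)} = \left(-5 + 4 \left(m + 2\right)^{2}\right)^{4} = \left(-5 + 4 \left(2 + m\right)^{2}\right)^{4}$)
$V{\left(B \right)} = 373301042 B$ ($V{\left(B \right)} = B + \left(-5 + 4 \left(2 + 4\right)^{2}\right)^{4} B = B + \left(-5 + 4 \cdot 6^{2}\right)^{4} B = B + \left(-5 + 4 \cdot 36\right)^{4} B = B + \left(-5 + 144\right)^{4} B = B + 139^{4} B = B + 373301041 B = 373301042 B$)
$-23 + V{\left(6 \right)} \left(-114\right) = -23 + 373301042 \cdot 6 \left(-114\right) = -23 + 2239806252 \left(-114\right) = -23 - 255337912728 = -255337912751$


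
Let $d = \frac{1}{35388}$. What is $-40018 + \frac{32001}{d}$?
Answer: $1132411370$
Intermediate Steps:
$d = \frac{1}{35388} \approx 2.8258 \cdot 10^{-5}$
$-40018 + \frac{32001}{d} = -40018 + 32001 \frac{1}{\frac{1}{35388}} = -40018 + 32001 \cdot 35388 = -40018 + 1132451388 = 1132411370$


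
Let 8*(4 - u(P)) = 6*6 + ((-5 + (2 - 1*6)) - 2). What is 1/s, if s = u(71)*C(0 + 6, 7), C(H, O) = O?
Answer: 8/49 ≈ 0.16327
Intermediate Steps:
u(P) = 7/8 (u(P) = 4 - (6*6 + ((-5 + (2 - 1*6)) - 2))/8 = 4 - (36 + ((-5 + (2 - 6)) - 2))/8 = 4 - (36 + ((-5 - 4) - 2))/8 = 4 - (36 + (-9 - 2))/8 = 4 - (36 - 11)/8 = 4 - 1/8*25 = 4 - 25/8 = 7/8)
s = 49/8 (s = (7/8)*7 = 49/8 ≈ 6.1250)
1/s = 1/(49/8) = 8/49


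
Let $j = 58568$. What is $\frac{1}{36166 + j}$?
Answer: $\frac{1}{94734} \approx 1.0556 \cdot 10^{-5}$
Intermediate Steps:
$\frac{1}{36166 + j} = \frac{1}{36166 + 58568} = \frac{1}{94734}$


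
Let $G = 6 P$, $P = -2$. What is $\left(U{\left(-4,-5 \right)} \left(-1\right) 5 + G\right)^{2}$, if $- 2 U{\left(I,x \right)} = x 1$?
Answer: $\frac{2401}{4} \approx 600.25$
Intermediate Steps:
$U{\left(I,x \right)} = - \frac{x}{2}$ ($U{\left(I,x \right)} = - \frac{x 1}{2} = - \frac{x}{2}$)
$G = -12$ ($G = 6 \left(-2\right) = -12$)
$\left(U{\left(-4,-5 \right)} \left(-1\right) 5 + G\right)^{2} = \left(\left(- \frac{1}{2}\right) \left(-5\right) \left(-1\right) 5 - 12\right)^{2} = \left(\frac{5}{2} \left(-1\right) 5 - 12\right)^{2} = \left(\left(- \frac{5}{2}\right) 5 - 12\right)^{2} = \left(- \frac{25}{2} - 12\right)^{2} = \left(- \frac{49}{2}\right)^{2} = \frac{2401}{4}$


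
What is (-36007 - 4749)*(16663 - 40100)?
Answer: 955198372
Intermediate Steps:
(-36007 - 4749)*(16663 - 40100) = -40756*(-23437) = 955198372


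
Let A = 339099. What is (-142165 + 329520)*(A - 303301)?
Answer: 6706934290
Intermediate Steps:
(-142165 + 329520)*(A - 303301) = (-142165 + 329520)*(339099 - 303301) = 187355*35798 = 6706934290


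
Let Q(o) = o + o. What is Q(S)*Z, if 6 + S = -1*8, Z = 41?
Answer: -1148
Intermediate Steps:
S = -14 (S = -6 - 1*8 = -6 - 8 = -14)
Q(o) = 2*o
Q(S)*Z = (2*(-14))*41 = -28*41 = -1148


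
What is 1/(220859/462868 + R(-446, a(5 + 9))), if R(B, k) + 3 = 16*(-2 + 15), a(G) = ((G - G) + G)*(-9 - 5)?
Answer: 462868/95108799 ≈ 0.0048667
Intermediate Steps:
a(G) = -14*G (a(G) = (0 + G)*(-14) = G*(-14) = -14*G)
R(B, k) = 205 (R(B, k) = -3 + 16*(-2 + 15) = -3 + 16*13 = -3 + 208 = 205)
1/(220859/462868 + R(-446, a(5 + 9))) = 1/(220859/462868 + 205) = 1/(95108799/462868) = 462868/95108799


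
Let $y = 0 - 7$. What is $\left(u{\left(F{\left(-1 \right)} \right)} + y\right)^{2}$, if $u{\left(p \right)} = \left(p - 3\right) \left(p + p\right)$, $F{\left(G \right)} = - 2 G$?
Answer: $121$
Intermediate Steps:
$y = -7$ ($y = 0 - 7 = -7$)
$u{\left(p \right)} = 2 p \left(-3 + p\right)$ ($u{\left(p \right)} = \left(-3 + p\right) 2 p = 2 p \left(-3 + p\right)$)
$\left(u{\left(F{\left(-1 \right)} \right)} + y\right)^{2} = \left(2 \left(\left(-2\right) \left(-1\right)\right) \left(-3 - -2\right) - 7\right)^{2} = \left(2 \cdot 2 \left(-3 + 2\right) - 7\right)^{2} = \left(2 \cdot 2 \left(-1\right) - 7\right)^{2} = \left(-4 - 7\right)^{2} = \left(-11\right)^{2} = 121$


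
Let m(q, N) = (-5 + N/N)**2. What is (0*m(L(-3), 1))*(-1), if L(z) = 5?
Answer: 0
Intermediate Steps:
m(q, N) = 16 (m(q, N) = (-5 + 1)**2 = (-4)**2 = 16)
(0*m(L(-3), 1))*(-1) = (0*16)*(-1) = 0*(-1) = 0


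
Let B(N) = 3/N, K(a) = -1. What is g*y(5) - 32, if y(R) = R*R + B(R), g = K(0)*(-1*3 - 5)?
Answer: 864/5 ≈ 172.80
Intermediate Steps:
g = 8 (g = -(-1*3 - 5) = -(-3 - 5) = -1*(-8) = 8)
y(R) = R² + 3/R (y(R) = R*R + 3/R = R² + 3/R)
g*y(5) - 32 = 8*((3 + 5³)/5) - 32 = 8*((3 + 125)/5) - 32 = 8*((⅕)*128) - 32 = 8*(128/5) - 32 = 1024/5 - 32 = 864/5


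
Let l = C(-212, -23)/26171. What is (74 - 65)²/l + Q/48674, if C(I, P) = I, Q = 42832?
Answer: -51586273595/5159444 ≈ -9998.4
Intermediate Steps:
l = -212/26171 ≈ -0.0081006
(74 - 65)²/l + Q/48674 = (74 - 65)²/(-212/26171) + 42832/48674 = 9²*(-26171/212) + 42832*(1/48674) = 81*(-26171/212) + 21416/24337 = -2119851/212 + 21416/24337 = -51586273595/5159444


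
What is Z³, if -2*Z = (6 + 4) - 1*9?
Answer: -⅛ ≈ -0.12500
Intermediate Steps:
Z = -½ (Z = -((6 + 4) - 1*9)/2 = -(10 - 9)/2 = -½*1 = -½ ≈ -0.50000)
Z³ = (-½)³ = -⅛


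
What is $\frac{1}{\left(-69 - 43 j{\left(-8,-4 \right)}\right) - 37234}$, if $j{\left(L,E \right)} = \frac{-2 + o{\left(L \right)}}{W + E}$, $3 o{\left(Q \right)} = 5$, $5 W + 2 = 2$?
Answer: $- \frac{12}{447679} \approx -2.6805 \cdot 10^{-5}$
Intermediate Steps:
$W = 0$ ($W = - \frac{2}{5} + \frac{1}{5} \cdot 2 = - \frac{2}{5} + \frac{2}{5} = 0$)
$o{\left(Q \right)} = \frac{5}{3}$ ($o{\left(Q \right)} = \frac{1}{3} \cdot 5 = \frac{5}{3}$)
$j{\left(L,E \right)} = - \frac{1}{3 E}$ ($j{\left(L,E \right)} = \frac{-2 + \frac{5}{3}}{0 + E} = - \frac{1}{3 E}$)
$\frac{1}{\left(-69 - 43 j{\left(-8,-4 \right)}\right) - 37234} = \frac{1}{\left(-69 - 43 \left(- \frac{1}{3 \left(-4\right)}\right)\right) - 37234} = \frac{1}{\left(-69 - 43 \left(\left(- \frac{1}{3}\right) \left(- \frac{1}{4}\right)\right)\right) - 37234} = \frac{1}{\left(-69 - \frac{43}{12}\right) - 37234} = \frac{1}{- \frac{871}{12} - 37234} = \frac{1}{- \frac{447679}{12}} = - \frac{12}{447679}$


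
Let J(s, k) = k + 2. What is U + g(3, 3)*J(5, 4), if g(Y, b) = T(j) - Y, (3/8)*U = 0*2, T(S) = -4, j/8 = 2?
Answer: -42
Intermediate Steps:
j = 16 (j = 8*2 = 16)
U = 0 (U = 8*(0*2)/3 = (8/3)*0 = 0)
g(Y, b) = -4 - Y
J(s, k) = 2 + k
U + g(3, 3)*J(5, 4) = 0 + (-4 - 1*3)*(2 + 4) = 0 + (-4 - 3)*6 = 0 - 7*6 = 0 - 42 = -42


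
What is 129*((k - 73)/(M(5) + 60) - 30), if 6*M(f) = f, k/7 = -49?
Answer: -1734534/365 ≈ -4752.1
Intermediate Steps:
k = -343 (k = 7*(-49) = -343)
M(f) = f/6
129*((k - 73)/(M(5) + 60) - 30) = 129*((-343 - 73)/((⅙)*5 + 60) - 30) = 129*(-416/(⅚ + 60) - 30) = 129*(-416/365/6 - 30) = 129*(-416*6/365 - 30) = 129*(-2496/365 - 30) = 129*(-13446/365) = -1734534/365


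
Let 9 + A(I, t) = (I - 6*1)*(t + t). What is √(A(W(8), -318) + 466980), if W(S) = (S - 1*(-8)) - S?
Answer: √465699 ≈ 682.42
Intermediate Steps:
W(S) = 8 (W(S) = (S + 8) - S = (8 + S) - S = 8)
A(I, t) = -9 + 2*t*(-6 + I) (A(I, t) = -9 + (I - 6*1)*(t + t) = -9 + (I - 6)*(2*t) = -9 + (-6 + I)*(2*t) = -9 + 2*t*(-6 + I))
√(A(W(8), -318) + 466980) = √((-9 - 12*(-318) + 2*8*(-318)) + 466980) = √((-9 + 3816 - 5088) + 466980) = √(-1281 + 466980) = √465699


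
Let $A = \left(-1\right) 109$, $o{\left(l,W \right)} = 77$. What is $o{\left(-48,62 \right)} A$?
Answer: $-8393$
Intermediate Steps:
$A = -109$
$o{\left(-48,62 \right)} A = 77 \left(-109\right) = -8393$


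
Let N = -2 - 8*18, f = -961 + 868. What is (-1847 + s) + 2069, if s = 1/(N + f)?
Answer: 53057/239 ≈ 222.00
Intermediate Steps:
f = -93
N = -146 (N = -2 - 144 = -146)
s = -1/239 (s = 1/(-146 - 93) = 1/(-239) = -1/239 ≈ -0.0041841)
(-1847 + s) + 2069 = (-1847 - 1/239) + 2069 = -441434/239 + 2069 = 53057/239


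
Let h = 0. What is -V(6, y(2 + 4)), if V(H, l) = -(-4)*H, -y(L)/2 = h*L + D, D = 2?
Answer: -24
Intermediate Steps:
y(L) = -4 (y(L) = -2*(0*L + 2) = -2*(0 + 2) = -2*2 = -4)
V(H, l) = 4*H
-V(6, y(2 + 4)) = -4*6 = -1*24 = -24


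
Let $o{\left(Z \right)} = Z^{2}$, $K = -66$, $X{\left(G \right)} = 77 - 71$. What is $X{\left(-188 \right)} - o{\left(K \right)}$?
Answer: $-4350$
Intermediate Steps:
$X{\left(G \right)} = 6$ ($X{\left(G \right)} = 77 - 71 = 6$)
$X{\left(-188 \right)} - o{\left(K \right)} = 6 - \left(-66\right)^{2} = 6 - 4356 = -4350$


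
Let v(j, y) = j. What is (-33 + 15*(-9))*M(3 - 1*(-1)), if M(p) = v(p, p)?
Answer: -672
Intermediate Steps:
M(p) = p
(-33 + 15*(-9))*M(3 - 1*(-1)) = (-33 + 15*(-9))*(3 - 1*(-1)) = (-33 - 135)*(3 + 1) = -168*4 = -672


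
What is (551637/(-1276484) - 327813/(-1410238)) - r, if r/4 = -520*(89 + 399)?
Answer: 913610041599098783/900073121596 ≈ 1.0150e+6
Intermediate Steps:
r = -1015040 (r = 4*(-520*(89 + 399)) = 4*(-520*488) = 4*(-253760) = -1015040)
(551637/(-1276484) - 327813/(-1410238)) - r = (551637/(-1276484) - 327813/(-1410238)) - 1*(-1015040) = (551637*(-1/1276484) - 327813*(-1/1410238)) + 1015040 = (-551637/1276484 + 327813/1410238) + 1015040 = -179745705057/900073121596 + 1015040 = 913610041599098783/900073121596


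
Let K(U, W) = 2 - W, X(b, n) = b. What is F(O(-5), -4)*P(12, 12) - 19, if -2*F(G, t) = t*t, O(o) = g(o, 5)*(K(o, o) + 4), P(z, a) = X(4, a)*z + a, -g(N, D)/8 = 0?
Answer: -499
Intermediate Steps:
g(N, D) = 0 (g(N, D) = -8*0 = 0)
P(z, a) = a + 4*z (P(z, a) = 4*z + a = a + 4*z)
O(o) = 0 (O(o) = 0*((2 - o) + 4) = 0*(6 - o) = 0)
F(G, t) = -t²/2 (F(G, t) = -t*t/2 = -t²/2)
F(O(-5), -4)*P(12, 12) - 19 = (-½*(-4)²)*(12 + 4*12) - 19 = (-½*16)*(12 + 48) - 19 = -8*60 - 19 = -480 - 19 = -499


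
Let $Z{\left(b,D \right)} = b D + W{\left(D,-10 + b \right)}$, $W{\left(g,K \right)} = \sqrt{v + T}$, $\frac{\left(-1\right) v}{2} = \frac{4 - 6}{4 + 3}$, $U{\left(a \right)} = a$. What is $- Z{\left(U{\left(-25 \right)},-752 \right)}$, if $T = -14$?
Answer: $-18800 - \frac{i \sqrt{658}}{7} \approx -18800.0 - 3.6645 i$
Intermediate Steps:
$v = \frac{4}{7}$ ($v = - 2 \frac{4 - 6}{4 + 3} = - 2 \left(- \frac{2}{7}\right) = - 2 \left(\left(-2\right) \frac{1}{7}\right) = \left(-2\right) \left(- \frac{2}{7}\right) = \frac{4}{7} \approx 0.57143$)
$W{\left(g,K \right)} = \frac{i \sqrt{658}}{7}$ ($W{\left(g,K \right)} = \sqrt{\frac{4}{7} - 14} = \sqrt{- \frac{94}{7}} = \frac{i \sqrt{658}}{7}$)
$Z{\left(b,D \right)} = D b + \frac{i \sqrt{658}}{7}$ ($Z{\left(b,D \right)} = b D + \frac{i \sqrt{658}}{7} = D b + \frac{i \sqrt{658}}{7}$)
$- Z{\left(U{\left(-25 \right)},-752 \right)} = - (\left(-752\right) \left(-25\right) + \frac{i \sqrt{658}}{7}) = - (18800 + \frac{i \sqrt{658}}{7}) = -18800 - \frac{i \sqrt{658}}{7}$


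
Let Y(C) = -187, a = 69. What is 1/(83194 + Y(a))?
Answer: 1/83007 ≈ 1.2047e-5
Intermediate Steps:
1/(83194 + Y(a)) = 1/(83194 - 187) = 1/83007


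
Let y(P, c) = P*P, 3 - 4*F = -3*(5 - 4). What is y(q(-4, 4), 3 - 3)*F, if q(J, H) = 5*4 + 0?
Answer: 600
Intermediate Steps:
q(J, H) = 20 (q(J, H) = 20 + 0 = 20)
F = 3/2 (F = 3/4 - (-3)*(5 - 4)/4 = 3/4 - (-3)/4 = 3/4 - 1/4*(-3) = 3/4 + 3/4 = 3/2 ≈ 1.5000)
y(P, c) = P**2
y(q(-4, 4), 3 - 3)*F = 20**2*(3/2) = 400*(3/2) = 600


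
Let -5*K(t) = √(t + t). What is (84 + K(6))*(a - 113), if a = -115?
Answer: -19152 + 456*√3/5 ≈ -18994.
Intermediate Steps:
K(t) = -√2*√t/5 (K(t) = -√(t + t)/5 = -√2*√t/5)
(84 + K(6))*(a - 113) = (84 - √2*√6/5)*(-115 - 113) = (84 - 2*√3/5)*(-228) = -19152 + 456*√3/5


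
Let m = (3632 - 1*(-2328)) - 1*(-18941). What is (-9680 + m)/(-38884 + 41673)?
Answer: 15221/2789 ≈ 5.4575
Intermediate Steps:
m = 24901 (m = (3632 + 2328) + 18941 = 5960 + 18941 = 24901)
(-9680 + m)/(-38884 + 41673) = (-9680 + 24901)/(-38884 + 41673) = 15221/2789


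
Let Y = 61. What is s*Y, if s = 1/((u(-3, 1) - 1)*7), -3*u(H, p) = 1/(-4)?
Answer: -732/77 ≈ -9.5065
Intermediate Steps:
u(H, p) = 1/12 (u(H, p) = -⅓/(-4) = -⅓*(-¼) = 1/12)
s = -12/77 (s = 1/((1/12 - 1)*7) = (⅐)/(-11/12) = -12/11*⅐ = -12/77 ≈ -0.15584)
s*Y = -12/77*61 = -732/77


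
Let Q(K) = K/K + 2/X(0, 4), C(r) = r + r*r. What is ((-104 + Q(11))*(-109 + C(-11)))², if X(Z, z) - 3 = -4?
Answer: 11025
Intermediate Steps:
X(Z, z) = -1 (X(Z, z) = 3 - 4 = -1)
C(r) = r + r²
Q(K) = -1 (Q(K) = K/K + 2/(-1) = 1 + 2*(-1) = 1 - 2 = -1)
((-104 + Q(11))*(-109 + C(-11)))² = ((-104 - 1)*(-109 - 11*(1 - 11)))² = (-105*(-109 - 11*(-10)))² = (-105*(-109 + 110))² = (-105*1)² = (-105)² = 11025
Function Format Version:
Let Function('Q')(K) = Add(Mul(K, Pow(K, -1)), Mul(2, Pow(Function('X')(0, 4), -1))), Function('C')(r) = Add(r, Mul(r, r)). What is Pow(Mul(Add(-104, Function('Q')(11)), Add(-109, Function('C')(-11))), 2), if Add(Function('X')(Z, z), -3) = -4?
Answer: 11025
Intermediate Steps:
Function('X')(Z, z) = -1 (Function('X')(Z, z) = Add(3, -4) = -1)
Function('C')(r) = Add(r, Pow(r, 2))
Function('Q')(K) = -1 (Function('Q')(K) = Add(Mul(K, Pow(K, -1)), Mul(2, Pow(-1, -1))) = Add(1, Mul(2, -1)) = Add(1, -2) = -1)
Pow(Mul(Add(-104, Function('Q')(11)), Add(-109, Function('C')(-11))), 2) = Pow(Mul(Add(-104, -1), Add(-109, Mul(-11, Add(1, -11)))), 2) = Pow(Mul(-105, Add(-109, Mul(-11, -10))), 2) = Pow(Mul(-105, Add(-109, 110)), 2) = Pow(Mul(-105, 1), 2) = Pow(-105, 2) = 11025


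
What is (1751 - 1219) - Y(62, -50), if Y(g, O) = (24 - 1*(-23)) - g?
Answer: 547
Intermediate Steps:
Y(g, O) = 47 - g (Y(g, O) = (24 + 23) - g = 47 - g)
(1751 - 1219) - Y(62, -50) = (1751 - 1219) - (47 - 1*62) = 532 - (47 - 62) = 532 - 1*(-15) = 532 + 15 = 547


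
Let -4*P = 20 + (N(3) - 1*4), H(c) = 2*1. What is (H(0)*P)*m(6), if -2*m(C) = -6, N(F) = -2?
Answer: -21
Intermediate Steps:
H(c) = 2
P = -7/2 (P = -(20 + (-2 - 1*4))/4 = -(20 + (-2 - 4))/4 = -(20 - 6)/4 = -¼*14 = -7/2 ≈ -3.5000)
m(C) = 3 (m(C) = -½*(-6) = 3)
(H(0)*P)*m(6) = (2*(-7/2))*3 = -7*3 = -21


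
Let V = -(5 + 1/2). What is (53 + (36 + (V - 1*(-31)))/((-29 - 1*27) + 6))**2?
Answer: 26801329/10000 ≈ 2680.1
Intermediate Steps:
V = -11/2 (V = -(5 + 1/2) = -1*11/2 = -11/2 ≈ -5.5000)
(53 + (36 + (V - 1*(-31)))/((-29 - 1*27) + 6))**2 = (53 + (36 + (-11/2 - 1*(-31)))/((-29 - 1*27) + 6))**2 = (53 + (36 + (-11/2 + 31))/((-29 - 27) + 6))**2 = (53 + (36 + 51/2)/(-56 + 6))**2 = (53 + (123/2)/(-50))**2 = (53 + (123/2)*(-1/50))**2 = (53 - 123/100)**2 = (5177/100)**2 = 26801329/10000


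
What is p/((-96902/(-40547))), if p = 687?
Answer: 2142753/7454 ≈ 287.46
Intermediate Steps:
p/((-96902/(-40547))) = 687/((-96902/(-40547))) = 687/((-96902*(-1/40547))) = 687/(7454/3119) = 687*(3119/7454) = 2142753/7454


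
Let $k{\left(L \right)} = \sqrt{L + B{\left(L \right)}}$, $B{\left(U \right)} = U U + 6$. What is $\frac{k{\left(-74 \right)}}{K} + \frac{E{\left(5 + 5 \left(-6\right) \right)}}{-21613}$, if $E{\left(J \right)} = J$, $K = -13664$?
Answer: $\frac{25}{21613} - \frac{13 \sqrt{2}}{3416} \approx -0.0042252$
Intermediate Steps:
$B{\left(U \right)} = 6 + U^{2}$ ($B{\left(U \right)} = U^{2} + 6 = 6 + U^{2}$)
$k{\left(L \right)} = \sqrt{6 + L + L^{2}}$ ($k{\left(L \right)} = \sqrt{L + \left(6 + L^{2}\right)} = \sqrt{6 + L + L^{2}}$)
$\frac{k{\left(-74 \right)}}{K} + \frac{E{\left(5 + 5 \left(-6\right) \right)}}{-21613} = \frac{\sqrt{6 - 74 + \left(-74\right)^{2}}}{-13664} + \frac{5 + 5 \left(-6\right)}{-21613} = \sqrt{6 - 74 + 5476} \left(- \frac{1}{13664}\right) + \left(5 - 30\right) \left(- \frac{1}{21613}\right) = \sqrt{5408} \left(- \frac{1}{13664}\right) - - \frac{25}{21613} = 52 \sqrt{2} \left(- \frac{1}{13664}\right) + \frac{25}{21613} = - \frac{13 \sqrt{2}}{3416} + \frac{25}{21613} = \frac{25}{21613} - \frac{13 \sqrt{2}}{3416}$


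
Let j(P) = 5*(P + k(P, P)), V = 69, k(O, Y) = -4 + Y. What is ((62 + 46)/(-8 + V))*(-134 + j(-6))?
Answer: -23112/61 ≈ -378.89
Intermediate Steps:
j(P) = -20 + 10*P (j(P) = 5*(P + (-4 + P)) = 5*(-4 + 2*P) = -20 + 10*P)
((62 + 46)/(-8 + V))*(-134 + j(-6)) = ((62 + 46)/(-8 + 69))*(-134 + (-20 + 10*(-6))) = (108/61)*(-134 + (-20 - 60)) = (108*(1/61))*(-134 - 80) = (108/61)*(-214) = -23112/61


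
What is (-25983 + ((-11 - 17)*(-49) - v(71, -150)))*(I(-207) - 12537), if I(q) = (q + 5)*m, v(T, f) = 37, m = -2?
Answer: 299054184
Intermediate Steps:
I(q) = -10 - 2*q (I(q) = (q + 5)*(-2) = (5 + q)*(-2) = -10 - 2*q)
(-25983 + ((-11 - 17)*(-49) - v(71, -150)))*(I(-207) - 12537) = (-25983 + ((-11 - 17)*(-49) - 1*37))*((-10 - 2*(-207)) - 12537) = (-25983 + (-28*(-49) - 37))*((-10 + 414) - 12537) = (-25983 + (1372 - 37))*(404 - 12537) = (-25983 + 1335)*(-12133) = -24648*(-12133) = 299054184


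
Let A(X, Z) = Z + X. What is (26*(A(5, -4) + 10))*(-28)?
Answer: -8008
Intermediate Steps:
A(X, Z) = X + Z
(26*(A(5, -4) + 10))*(-28) = (26*((5 - 4) + 10))*(-28) = (26*(1 + 10))*(-28) = (26*11)*(-28) = 286*(-28) = -8008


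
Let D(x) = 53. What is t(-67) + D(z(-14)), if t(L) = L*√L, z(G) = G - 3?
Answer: 53 - 67*I*√67 ≈ 53.0 - 548.42*I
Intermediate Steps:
z(G) = -3 + G
t(L) = L^(3/2)
t(-67) + D(z(-14)) = (-67)^(3/2) + 53 = -67*I*√67 + 53 = 53 - 67*I*√67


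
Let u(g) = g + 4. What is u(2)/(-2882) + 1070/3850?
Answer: 13912/50435 ≈ 0.27584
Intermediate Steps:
u(g) = 4 + g
u(2)/(-2882) + 1070/3850 = (4 + 2)/(-2882) + 1070/3850 = 6*(-1/2882) + 1070*(1/3850) = -3/1441 + 107/385 = 13912/50435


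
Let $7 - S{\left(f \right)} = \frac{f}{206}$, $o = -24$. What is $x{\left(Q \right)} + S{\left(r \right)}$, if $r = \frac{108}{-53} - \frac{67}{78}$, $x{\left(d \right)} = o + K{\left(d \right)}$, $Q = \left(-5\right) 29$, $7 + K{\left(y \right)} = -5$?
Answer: $- \frac{24684541}{851604} \approx -28.986$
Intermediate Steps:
$K{\left(y \right)} = -12$ ($K{\left(y \right)} = -7 - 5 = -12$)
$Q = -145$
$x{\left(d \right)} = -36$ ($x{\left(d \right)} = -24 - 12 = -36$)
$r = - \frac{11975}{4134}$ ($r = 108 \left(- \frac{1}{53}\right) - \frac{67}{78} = - \frac{108}{53} - \frac{67}{78} = - \frac{11975}{4134} \approx -2.8967$)
$S{\left(f \right)} = 7 - \frac{f}{206}$
$x{\left(Q \right)} + S{\left(r \right)} = -36 + \left(7 - - \frac{11975}{851604}\right) = -36 + \left(7 + \frac{11975}{851604}\right) = -36 + \frac{5973203}{851604} = - \frac{24684541}{851604}$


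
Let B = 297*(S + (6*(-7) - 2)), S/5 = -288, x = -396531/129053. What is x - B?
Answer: 56879455113/129053 ≈ 4.4075e+5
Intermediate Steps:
x = -396531/129053 (x = -396531*1/129053 = -396531/129053 ≈ -3.0726)
S = -1440 (S = 5*(-288) = -1440)
B = -440748 (B = 297*(-1440 + (6*(-7) - 2)) = 297*(-1440 + (-42 - 2)) = 297*(-1440 - 44) = 297*(-1484) = -440748)
x - B = -396531/129053 - 1*(-440748) = -396531/129053 + 440748 = 56879455113/129053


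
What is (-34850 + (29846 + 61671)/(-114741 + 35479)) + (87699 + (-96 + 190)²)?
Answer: 4889184953/79262 ≈ 61684.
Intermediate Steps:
(-34850 + (29846 + 61671)/(-114741 + 35479)) + (87699 + (-96 + 190)²) = (-34850 + 91517/(-79262)) + (87699 + 94²) = (-34850 + 91517*(-1/79262)) + (87699 + 8836) = (-34850 - 91517/79262) + 96535 = -2762372217/79262 + 96535 = 4889184953/79262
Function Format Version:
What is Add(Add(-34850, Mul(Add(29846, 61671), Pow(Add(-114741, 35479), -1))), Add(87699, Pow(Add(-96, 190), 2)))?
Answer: Rational(4889184953, 79262) ≈ 61684.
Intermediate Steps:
Add(Add(-34850, Mul(Add(29846, 61671), Pow(Add(-114741, 35479), -1))), Add(87699, Pow(Add(-96, 190), 2))) = Add(Add(-34850, Mul(91517, Pow(-79262, -1))), Add(87699, Pow(94, 2))) = Add(Add(-34850, Mul(91517, Rational(-1, 79262))), Add(87699, 8836)) = Add(Add(-34850, Rational(-91517, 79262)), 96535) = Add(Rational(-2762372217, 79262), 96535) = Rational(4889184953, 79262)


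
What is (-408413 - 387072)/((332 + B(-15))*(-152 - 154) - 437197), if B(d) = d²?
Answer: 795485/607639 ≈ 1.3091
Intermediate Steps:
(-408413 - 387072)/((332 + B(-15))*(-152 - 154) - 437197) = (-408413 - 387072)/((332 + (-15)²)*(-152 - 154) - 437197) = -795485/((332 + 225)*(-306) - 437197) = -795485/(557*(-306) - 437197) = -795485/(-170442 - 437197) = -795485/(-607639) = -795485*(-1/607639) = 795485/607639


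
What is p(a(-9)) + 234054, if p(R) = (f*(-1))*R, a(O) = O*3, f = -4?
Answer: 233946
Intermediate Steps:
a(O) = 3*O
p(R) = 4*R (p(R) = (-4*(-1))*R = 4*R)
p(a(-9)) + 234054 = 4*(3*(-9)) + 234054 = 4*(-27) + 234054 = -108 + 234054 = 233946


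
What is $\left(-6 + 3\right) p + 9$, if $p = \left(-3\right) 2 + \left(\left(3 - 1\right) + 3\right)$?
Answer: $12$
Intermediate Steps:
$p = -1$ ($p = -6 + \left(2 + 3\right) = -6 + 5 = -1$)
$\left(-6 + 3\right) p + 9 = \left(-6 + 3\right) \left(-1\right) + 9 = \left(-3\right) \left(-1\right) + 9 = 3 + 9 = 12$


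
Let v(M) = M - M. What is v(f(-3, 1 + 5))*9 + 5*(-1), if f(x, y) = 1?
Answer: -5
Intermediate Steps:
v(M) = 0
v(f(-3, 1 + 5))*9 + 5*(-1) = 0*9 + 5*(-1) = 0 - 5 = -5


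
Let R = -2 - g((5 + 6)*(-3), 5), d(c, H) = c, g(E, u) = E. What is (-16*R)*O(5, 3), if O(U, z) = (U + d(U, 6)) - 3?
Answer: -3472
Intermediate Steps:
O(U, z) = -3 + 2*U (O(U, z) = (U + U) - 3 = 2*U - 3 = -3 + 2*U)
R = 31 (R = -2 - (5 + 6)*(-3) = -2 - 11*(-3) = -2 - 1*(-33) = -2 + 33 = 31)
(-16*R)*O(5, 3) = (-16*31)*(-3 + 2*5) = -496*(-3 + 10) = -496*7 = -3472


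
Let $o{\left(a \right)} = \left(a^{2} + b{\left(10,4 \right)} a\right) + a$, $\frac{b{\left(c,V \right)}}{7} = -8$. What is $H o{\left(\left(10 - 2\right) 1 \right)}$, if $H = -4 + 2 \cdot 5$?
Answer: $-2256$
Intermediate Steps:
$b{\left(c,V \right)} = -56$ ($b{\left(c,V \right)} = 7 \left(-8\right) = -56$)
$H = 6$ ($H = -4 + 10 = 6$)
$o{\left(a \right)} = a^{2} - 55 a$ ($o{\left(a \right)} = \left(a^{2} - 56 a\right) + a = a^{2} - 55 a$)
$H o{\left(\left(10 - 2\right) 1 \right)} = 6 \left(10 - 2\right) 1 \left(-55 + \left(10 - 2\right) 1\right) = 6 \cdot 8 \cdot 1 \left(-55 + 8 \cdot 1\right) = 6 \cdot 8 \left(-55 + 8\right) = 6 \cdot 8 \left(-47\right) = 6 \left(-376\right) = -2256$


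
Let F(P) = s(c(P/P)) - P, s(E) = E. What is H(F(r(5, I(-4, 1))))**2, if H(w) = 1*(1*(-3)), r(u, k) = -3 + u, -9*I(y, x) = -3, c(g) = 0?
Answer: 9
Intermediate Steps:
I(y, x) = 1/3 (I(y, x) = -1/9*(-3) = 1/3)
F(P) = -P (F(P) = 0 - P = -P)
H(w) = -3 (H(w) = 1*(-3) = -3)
H(F(r(5, I(-4, 1))))**2 = (-3)**2 = 9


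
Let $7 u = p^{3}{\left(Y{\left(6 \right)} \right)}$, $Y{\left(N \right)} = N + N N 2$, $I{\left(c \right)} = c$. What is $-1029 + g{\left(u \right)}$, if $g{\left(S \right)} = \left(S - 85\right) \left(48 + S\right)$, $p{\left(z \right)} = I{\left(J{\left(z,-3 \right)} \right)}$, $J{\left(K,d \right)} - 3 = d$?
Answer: $-5109$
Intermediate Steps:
$J{\left(K,d \right)} = 3 + d$
$Y{\left(N \right)} = N + 2 N^{2}$ ($Y{\left(N \right)} = N + N^{2} \cdot 2 = N + 2 N^{2}$)
$p{\left(z \right)} = 0$ ($p{\left(z \right)} = 3 - 3 = 0$)
$u = 0$ ($u = \frac{0^{3}}{7} = \frac{1}{7} \cdot 0 = 0$)
$g{\left(S \right)} = \left(-85 + S\right) \left(48 + S\right)$
$-1029 + g{\left(u \right)} = -1029 - \left(4080 - 0^{2}\right) = -1029 + \left(-4080 + 0 + 0\right) = -1029 - 4080 = -5109$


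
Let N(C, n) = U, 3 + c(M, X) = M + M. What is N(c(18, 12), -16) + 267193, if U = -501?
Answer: 266692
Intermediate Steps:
c(M, X) = -3 + 2*M (c(M, X) = -3 + (M + M) = -3 + 2*M)
N(C, n) = -501
N(c(18, 12), -16) + 267193 = -501 + 267193 = 266692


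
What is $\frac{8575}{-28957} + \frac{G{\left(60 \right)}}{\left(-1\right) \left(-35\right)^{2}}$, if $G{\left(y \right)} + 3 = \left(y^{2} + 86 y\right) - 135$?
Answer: $- \frac{260171629}{35472325} \approx -7.3345$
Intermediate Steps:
$G{\left(y \right)} = -138 + y^{2} + 86 y$ ($G{\left(y \right)} = -3 - \left(135 - y^{2} - 86 y\right) = -3 + \left(-135 + y^{2} + 86 y\right) = -138 + y^{2} + 86 y$)
$\frac{8575}{-28957} + \frac{G{\left(60 \right)}}{\left(-1\right) \left(-35\right)^{2}} = \frac{8575}{-28957} + \frac{-138 + 60^{2} + 86 \cdot 60}{\left(-1\right) \left(-35\right)^{2}} = 8575 \left(- \frac{1}{28957}\right) + \frac{-138 + 3600 + 5160}{\left(-1\right) 1225} = - \frac{8575}{28957} + \frac{8622}{-1225} = - \frac{8575}{28957} + 8622 \left(- \frac{1}{1225}\right) = - \frac{8575}{28957} - \frac{8622}{1225} = - \frac{260171629}{35472325}$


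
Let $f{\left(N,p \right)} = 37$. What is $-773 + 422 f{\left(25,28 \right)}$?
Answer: $14841$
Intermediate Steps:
$-773 + 422 f{\left(25,28 \right)} = -773 + 422 \cdot 37 = -773 + 15614 = 14841$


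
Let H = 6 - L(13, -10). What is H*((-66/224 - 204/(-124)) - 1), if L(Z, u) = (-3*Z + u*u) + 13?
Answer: -20689/868 ≈ -23.835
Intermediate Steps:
L(Z, u) = 13 + u² - 3*Z (L(Z, u) = (-3*Z + u²) + 13 = (u² - 3*Z) + 13 = 13 + u² - 3*Z)
H = -68 (H = 6 - (13 + (-10)² - 3*13) = 6 - (13 + 100 - 39) = 6 - 1*74 = 6 - 74 = -68)
H*((-66/224 - 204/(-124)) - 1) = -68*((-66/224 - 204/(-124)) - 1) = -68*((-66*1/224 - 204*(-1/124)) - 1) = -68*((-33/112 + 51/31) - 1) = -68*(4689/3472 - 1) = -68*1217/3472 = -20689/868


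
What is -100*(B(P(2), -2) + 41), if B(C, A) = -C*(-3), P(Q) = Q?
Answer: -4700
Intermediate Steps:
B(C, A) = 3*C
-100*(B(P(2), -2) + 41) = -100*(3*2 + 41) = -100*(6 + 41) = -100*47 = -4700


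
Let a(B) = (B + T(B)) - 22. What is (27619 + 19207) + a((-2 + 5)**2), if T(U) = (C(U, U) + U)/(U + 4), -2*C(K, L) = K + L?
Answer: 46813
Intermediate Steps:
C(K, L) = -K/2 - L/2 (C(K, L) = -(K + L)/2 = -K/2 - L/2)
T(U) = 0 (T(U) = ((-U/2 - U/2) + U)/(U + 4) = (-U + U)/(4 + U) = 0/(4 + U) = 0)
a(B) = -22 + B (a(B) = (B + 0) - 22 = B - 22 = -22 + B)
(27619 + 19207) + a((-2 + 5)**2) = (27619 + 19207) + (-22 + (-2 + 5)**2) = 46826 + (-22 + 3**2) = 46826 + (-22 + 9) = 46826 - 13 = 46813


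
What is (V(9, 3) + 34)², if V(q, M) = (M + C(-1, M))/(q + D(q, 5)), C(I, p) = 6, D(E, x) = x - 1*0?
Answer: 235225/196 ≈ 1200.1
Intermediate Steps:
D(E, x) = x (D(E, x) = x + 0 = x)
V(q, M) = (6 + M)/(5 + q) (V(q, M) = (M + 6)/(q + 5) = (6 + M)/(5 + q))
(V(9, 3) + 34)² = ((6 + 3)/(5 + 9) + 34)² = (9/14 + 34)² = (485/14)² = 235225/196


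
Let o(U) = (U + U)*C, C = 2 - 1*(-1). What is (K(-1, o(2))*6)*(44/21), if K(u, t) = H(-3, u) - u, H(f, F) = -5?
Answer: -352/7 ≈ -50.286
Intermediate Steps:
C = 3 (C = 2 + 1 = 3)
o(U) = 6*U (o(U) = (U + U)*3 = (2*U)*3 = 6*U)
K(u, t) = -5 - u
(K(-1, o(2))*6)*(44/21) = ((-5 - 1*(-1))*6)*(44/21) = ((-5 + 1)*6)*(44*(1/21)) = -4*6*(44/21) = -24*44/21 = -352/7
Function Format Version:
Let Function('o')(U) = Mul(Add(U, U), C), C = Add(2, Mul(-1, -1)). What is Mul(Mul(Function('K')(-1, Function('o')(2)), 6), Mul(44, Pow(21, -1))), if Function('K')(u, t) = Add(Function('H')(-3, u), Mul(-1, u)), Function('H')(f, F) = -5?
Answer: Rational(-352, 7) ≈ -50.286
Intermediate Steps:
C = 3 (C = Add(2, 1) = 3)
Function('o')(U) = Mul(6, U) (Function('o')(U) = Mul(Add(U, U), 3) = Mul(Mul(2, U), 3) = Mul(6, U))
Function('K')(u, t) = Add(-5, Mul(-1, u))
Mul(Mul(Function('K')(-1, Function('o')(2)), 6), Mul(44, Pow(21, -1))) = Mul(Mul(Add(-5, Mul(-1, -1)), 6), Mul(44, Pow(21, -1))) = Mul(Mul(Add(-5, 1), 6), Mul(44, Rational(1, 21))) = Mul(Mul(-4, 6), Rational(44, 21)) = Mul(-24, Rational(44, 21)) = Rational(-352, 7)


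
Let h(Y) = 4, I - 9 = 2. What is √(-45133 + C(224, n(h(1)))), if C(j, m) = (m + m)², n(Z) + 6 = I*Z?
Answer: 3*I*√4373 ≈ 198.39*I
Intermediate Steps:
I = 11 (I = 9 + 2 = 11)
n(Z) = -6 + 11*Z
C(j, m) = 4*m² (C(j, m) = (2*m)² = 4*m²)
√(-45133 + C(224, n(h(1)))) = √(-45133 + 4*(-6 + 11*4)²) = √(-45133 + 4*(-6 + 44)²) = √(-45133 + 4*38²) = √(-45133 + 4*1444) = √(-45133 + 5776) = √(-39357) = 3*I*√4373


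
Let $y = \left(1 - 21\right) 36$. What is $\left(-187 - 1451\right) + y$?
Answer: $-2358$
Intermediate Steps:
$y = -720$ ($y = \left(-20\right) 36 = -720$)
$\left(-187 - 1451\right) + y = \left(-187 - 1451\right) - 720 = -1638 - 720 = -2358$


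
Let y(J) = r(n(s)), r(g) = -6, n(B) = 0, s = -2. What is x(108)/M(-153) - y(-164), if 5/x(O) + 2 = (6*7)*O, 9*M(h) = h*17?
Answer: 7861951/1310326 ≈ 6.0000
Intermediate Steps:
M(h) = 17*h/9 (M(h) = (h*17)/9 = (17*h)/9 = 17*h/9)
x(O) = 5/(-2 + 42*O) (x(O) = 5/(-2 + (6*7)*O) = 5/(-2 + 42*O))
y(J) = -6
x(108)/M(-153) - y(-164) = (5/(2*(-1 + 21*108)))/(((17/9)*(-153))) - 1*(-6) = (5/(2*(-1 + 2268)))/(-289) + 6 = ((5/2)/2267)*(-1/289) + 6 = ((5/2)*(1/2267))*(-1/289) + 6 = (5/4534)*(-1/289) + 6 = -5/1310326 + 6 = 7861951/1310326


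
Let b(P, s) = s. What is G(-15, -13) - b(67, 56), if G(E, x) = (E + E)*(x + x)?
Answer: 724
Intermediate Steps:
G(E, x) = 4*E*x (G(E, x) = (2*E)*(2*x) = 4*E*x)
G(-15, -13) - b(67, 56) = 4*(-15)*(-13) - 1*56 = 780 - 56 = 724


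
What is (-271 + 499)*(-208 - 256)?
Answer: -105792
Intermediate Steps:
(-271 + 499)*(-208 - 256) = 228*(-464) = -105792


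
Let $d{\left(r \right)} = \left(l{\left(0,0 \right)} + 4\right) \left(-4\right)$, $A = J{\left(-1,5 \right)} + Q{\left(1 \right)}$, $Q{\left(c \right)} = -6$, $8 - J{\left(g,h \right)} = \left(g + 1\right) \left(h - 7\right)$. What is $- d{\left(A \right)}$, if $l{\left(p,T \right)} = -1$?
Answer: $12$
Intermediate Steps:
$J{\left(g,h \right)} = 8 - \left(1 + g\right) \left(-7 + h\right)$ ($J{\left(g,h \right)} = 8 - \left(g + 1\right) \left(h - 7\right) = 8 - \left(1 + g\right) \left(-7 + h\right)$)
$A = 2$ ($A = \left(15 - 5 + 7 \left(-1\right) - \left(-1\right) 5\right) - 6 = \left(15 - 5 - 7 + 5\right) - 6 = 8 - 6 = 2$)
$d{\left(r \right)} = -12$ ($d{\left(r \right)} = \left(-1 + 4\right) \left(-4\right) = 3 \left(-4\right) = -12$)
$- d{\left(A \right)} = \left(-1\right) \left(-12\right) = 12$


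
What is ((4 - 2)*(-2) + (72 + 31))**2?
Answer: 9801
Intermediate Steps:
((4 - 2)*(-2) + (72 + 31))**2 = (2*(-2) + 103)**2 = (-4 + 103)**2 = 99**2 = 9801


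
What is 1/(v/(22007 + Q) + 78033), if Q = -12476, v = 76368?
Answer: 3177/247936297 ≈ 1.2814e-5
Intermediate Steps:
1/(v/(22007 + Q) + 78033) = 1/(76368/(22007 - 12476) + 78033) = 1/(76368/9531 + 78033) = 1/(76368*(1/9531) + 78033) = 1/(25456/3177 + 78033) = 1/(247936297/3177) = 3177/247936297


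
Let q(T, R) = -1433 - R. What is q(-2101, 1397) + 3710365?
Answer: 3707535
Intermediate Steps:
q(-2101, 1397) + 3710365 = (-1433 - 1*1397) + 3710365 = (-1433 - 1397) + 3710365 = -2830 + 3710365 = 3707535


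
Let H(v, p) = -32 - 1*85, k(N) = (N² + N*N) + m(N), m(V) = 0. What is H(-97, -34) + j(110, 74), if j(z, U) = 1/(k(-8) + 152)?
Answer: -32759/280 ≈ -117.00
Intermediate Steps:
k(N) = 2*N² (k(N) = (N² + N*N) + 0 = (N² + N²) + 0 = 2*N² + 0 = 2*N²)
H(v, p) = -117 (H(v, p) = -32 - 85 = -117)
j(z, U) = 1/280 (j(z, U) = 1/(2*(-8)² + 152) = 1/(2*64 + 152) = 1/(128 + 152) = 1/280)
H(-97, -34) + j(110, 74) = -117 + 1/280 = -32759/280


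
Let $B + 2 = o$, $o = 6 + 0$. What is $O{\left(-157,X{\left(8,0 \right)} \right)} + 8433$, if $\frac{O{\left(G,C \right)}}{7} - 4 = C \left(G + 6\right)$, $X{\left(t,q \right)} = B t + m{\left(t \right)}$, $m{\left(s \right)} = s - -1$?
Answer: $-34876$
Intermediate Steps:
$m{\left(s \right)} = 1 + s$ ($m{\left(s \right)} = s + 1 = 1 + s$)
$o = 6$
$B = 4$ ($B = -2 + 6 = 4$)
$X{\left(t,q \right)} = 1 + 5 t$ ($X{\left(t,q \right)} = 4 t + \left(1 + t\right) = 1 + 5 t$)
$O{\left(G,C \right)} = 28 + 7 C \left(6 + G\right)$ ($O{\left(G,C \right)} = 28 + 7 C \left(G + 6\right) = 28 + 7 C \left(6 + G\right)$)
$O{\left(-157,X{\left(8,0 \right)} \right)} + 8433 = \left(28 + 42 \left(1 + 5 \cdot 8\right) + 7 \left(1 + 5 \cdot 8\right) \left(-157\right)\right) + 8433 = \left(28 + 42 \left(1 + 40\right) + 7 \left(1 + 40\right) \left(-157\right)\right) + 8433 = \left(28 + 42 \cdot 41 + 7 \cdot 41 \left(-157\right)\right) + 8433 = \left(28 + 1722 - 45059\right) + 8433 = -43309 + 8433 = -34876$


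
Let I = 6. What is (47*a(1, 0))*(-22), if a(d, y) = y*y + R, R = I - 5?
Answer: -1034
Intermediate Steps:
R = 1 (R = 6 - 5 = 1)
a(d, y) = 1 + y² (a(d, y) = y*y + 1 = y² + 1 = 1 + y²)
(47*a(1, 0))*(-22) = (47*(1 + 0²))*(-22) = (47*(1 + 0))*(-22) = (47*1)*(-22) = 47*(-22) = -1034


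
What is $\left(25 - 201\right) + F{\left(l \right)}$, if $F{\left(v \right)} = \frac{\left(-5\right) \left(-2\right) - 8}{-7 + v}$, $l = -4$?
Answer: $- \frac{1938}{11} \approx -176.18$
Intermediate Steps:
$F{\left(v \right)} = \frac{2}{-7 + v}$ ($F{\left(v \right)} = \frac{10 - 8}{-7 + v} = \frac{2}{-7 + v}$)
$\left(25 - 201\right) + F{\left(l \right)} = \left(25 - 201\right) + \frac{2}{-7 - 4} = -176 + \frac{2}{-11} = -176 + 2 \left(- \frac{1}{11}\right) = -176 - \frac{2}{11} = - \frac{1938}{11}$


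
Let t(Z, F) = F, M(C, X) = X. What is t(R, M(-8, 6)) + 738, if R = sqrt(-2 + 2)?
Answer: 744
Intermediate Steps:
R = 0 (R = sqrt(0) = 0)
t(R, M(-8, 6)) + 738 = 6 + 738 = 744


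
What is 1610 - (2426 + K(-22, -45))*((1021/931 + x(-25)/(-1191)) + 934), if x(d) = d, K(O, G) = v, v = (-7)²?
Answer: -854829365230/369607 ≈ -2.3128e+6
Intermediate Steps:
v = 49
K(O, G) = 49
1610 - (2426 + K(-22, -45))*((1021/931 + x(-25)/(-1191)) + 934) = 1610 - (2426 + 49)*((1021/931 - 25/(-1191)) + 934) = 1610 - 2475*((1021*(1/931) - 25*(-1/1191)) + 934) = 1610 - 2475*((1021/931 + 25/1191) + 934) = 1610 - 2475*(1239286/1108821 + 934) = 1610 - 2475*1036878100/1108821 = 1610 - 1*855424432500/369607 = 1610 - 855424432500/369607 = -854829365230/369607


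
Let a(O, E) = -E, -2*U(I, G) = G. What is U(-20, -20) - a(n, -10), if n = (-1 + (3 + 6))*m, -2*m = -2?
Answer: 0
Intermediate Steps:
m = 1 (m = -1/2*(-2) = 1)
U(I, G) = -G/2
n = 8 (n = (-1 + (3 + 6))*1 = (-1 + 9)*1 = 8*1 = 8)
U(-20, -20) - a(n, -10) = -1/2*(-20) - (-1)*(-10) = 10 - 1*10 = 10 - 10 = 0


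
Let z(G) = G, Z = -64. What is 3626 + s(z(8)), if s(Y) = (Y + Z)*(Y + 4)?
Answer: 2954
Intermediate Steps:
s(Y) = (-64 + Y)*(4 + Y) (s(Y) = (Y - 64)*(Y + 4) = (-64 + Y)*(4 + Y))
3626 + s(z(8)) = 3626 + (-256 + 8**2 - 60*8) = 3626 + (-256 + 64 - 480) = 3626 - 672 = 2954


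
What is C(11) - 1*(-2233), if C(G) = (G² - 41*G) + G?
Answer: 1914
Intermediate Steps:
C(G) = G² - 40*G
C(11) - 1*(-2233) = 11*(-40 + 11) - 1*(-2233) = 11*(-29) + 2233 = -319 + 2233 = 1914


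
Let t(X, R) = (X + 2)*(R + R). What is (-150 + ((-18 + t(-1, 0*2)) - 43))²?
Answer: 44521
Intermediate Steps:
t(X, R) = 2*R*(2 + X) (t(X, R) = (2 + X)*(2*R) = 2*R*(2 + X))
(-150 + ((-18 + t(-1, 0*2)) - 43))² = (-150 + ((-18 + 2*(0*2)*(2 - 1)) - 43))² = (-150 + ((-18 + 2*0*1) - 43))² = (-150 + ((-18 + 0) - 43))² = (-150 + (-18 - 43))² = (-150 - 61)² = (-211)² = 44521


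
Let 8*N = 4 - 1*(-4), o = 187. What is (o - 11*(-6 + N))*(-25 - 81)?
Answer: -25652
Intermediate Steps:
N = 1 (N = (4 - 1*(-4))/8 = (4 + 4)/8 = (⅛)*8 = 1)
(o - 11*(-6 + N))*(-25 - 81) = (187 - 11*(-6 + 1))*(-25 - 81) = (187 - 11*(-5))*(-106) = (187 + 55)*(-106) = 242*(-106) = -25652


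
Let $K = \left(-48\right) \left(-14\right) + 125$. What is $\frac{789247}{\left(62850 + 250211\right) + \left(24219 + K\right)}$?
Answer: $\frac{789247}{338077} \approx 2.3345$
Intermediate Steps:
$K = 797$ ($K = 672 + 125 = 797$)
$\frac{789247}{\left(62850 + 250211\right) + \left(24219 + K\right)} = \frac{789247}{\left(62850 + 250211\right) + \left(24219 + 797\right)} = \frac{789247}{313061 + 25016} = \frac{789247}{338077}$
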